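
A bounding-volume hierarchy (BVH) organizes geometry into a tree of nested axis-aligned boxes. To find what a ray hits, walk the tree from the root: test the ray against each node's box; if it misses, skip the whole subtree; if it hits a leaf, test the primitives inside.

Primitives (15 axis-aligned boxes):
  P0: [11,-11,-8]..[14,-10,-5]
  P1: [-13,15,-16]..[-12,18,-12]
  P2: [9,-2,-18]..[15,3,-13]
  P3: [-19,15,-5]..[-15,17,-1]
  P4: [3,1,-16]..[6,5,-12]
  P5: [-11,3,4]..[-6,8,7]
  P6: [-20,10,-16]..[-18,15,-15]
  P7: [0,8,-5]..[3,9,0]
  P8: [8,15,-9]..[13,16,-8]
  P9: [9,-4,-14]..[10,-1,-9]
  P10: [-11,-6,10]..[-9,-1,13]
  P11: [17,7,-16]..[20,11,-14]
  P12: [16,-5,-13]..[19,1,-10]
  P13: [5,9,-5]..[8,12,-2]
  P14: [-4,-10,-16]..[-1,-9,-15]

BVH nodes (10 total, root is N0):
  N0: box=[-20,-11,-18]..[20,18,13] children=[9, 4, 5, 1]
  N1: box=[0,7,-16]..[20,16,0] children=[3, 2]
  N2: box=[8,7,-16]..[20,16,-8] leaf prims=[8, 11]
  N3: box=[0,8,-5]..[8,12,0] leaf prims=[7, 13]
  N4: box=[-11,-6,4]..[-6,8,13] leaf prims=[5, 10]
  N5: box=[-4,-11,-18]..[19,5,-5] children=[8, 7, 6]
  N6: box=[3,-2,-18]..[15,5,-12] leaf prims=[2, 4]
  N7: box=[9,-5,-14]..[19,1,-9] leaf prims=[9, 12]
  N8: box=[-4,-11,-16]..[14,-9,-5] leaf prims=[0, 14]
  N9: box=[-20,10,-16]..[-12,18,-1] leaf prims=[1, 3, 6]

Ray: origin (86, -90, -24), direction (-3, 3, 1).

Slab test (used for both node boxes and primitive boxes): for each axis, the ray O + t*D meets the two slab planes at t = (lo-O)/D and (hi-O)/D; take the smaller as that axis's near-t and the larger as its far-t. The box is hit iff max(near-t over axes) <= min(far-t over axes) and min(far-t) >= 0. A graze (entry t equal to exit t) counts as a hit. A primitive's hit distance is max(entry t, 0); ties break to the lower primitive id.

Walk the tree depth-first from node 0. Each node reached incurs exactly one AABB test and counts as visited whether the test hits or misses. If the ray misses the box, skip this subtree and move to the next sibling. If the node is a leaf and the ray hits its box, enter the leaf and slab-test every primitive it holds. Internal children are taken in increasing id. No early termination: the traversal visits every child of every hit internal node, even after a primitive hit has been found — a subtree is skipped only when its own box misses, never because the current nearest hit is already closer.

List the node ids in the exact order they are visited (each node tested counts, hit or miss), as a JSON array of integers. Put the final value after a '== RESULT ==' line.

Walk:
N0 x:[22,106/3] y:[79/3,36] z:[6,37] -> hit [79/3,106/3], descend [1, 4, 5, 9]
  N1 x:[22,86/3] y:[97/3,106/3] z:[8,24] -> miss, prune
  N4 x:[92/3,97/3] y:[28,98/3] z:[28,37] -> hit [92/3,97/3] leaf, test {P5@t=31, P10(miss)}
  N5 x:[67/3,30] y:[79/3,95/3] z:[6,19] -> miss, prune
  N9 x:[98/3,106/3] y:[100/3,36] z:[8,23] -> miss, prune

5 AABB tests over nodes [0, 1, 4, 5, 9]; 1 leaf entered; closest P5.

== RESULT ==
[0, 1, 4, 5, 9]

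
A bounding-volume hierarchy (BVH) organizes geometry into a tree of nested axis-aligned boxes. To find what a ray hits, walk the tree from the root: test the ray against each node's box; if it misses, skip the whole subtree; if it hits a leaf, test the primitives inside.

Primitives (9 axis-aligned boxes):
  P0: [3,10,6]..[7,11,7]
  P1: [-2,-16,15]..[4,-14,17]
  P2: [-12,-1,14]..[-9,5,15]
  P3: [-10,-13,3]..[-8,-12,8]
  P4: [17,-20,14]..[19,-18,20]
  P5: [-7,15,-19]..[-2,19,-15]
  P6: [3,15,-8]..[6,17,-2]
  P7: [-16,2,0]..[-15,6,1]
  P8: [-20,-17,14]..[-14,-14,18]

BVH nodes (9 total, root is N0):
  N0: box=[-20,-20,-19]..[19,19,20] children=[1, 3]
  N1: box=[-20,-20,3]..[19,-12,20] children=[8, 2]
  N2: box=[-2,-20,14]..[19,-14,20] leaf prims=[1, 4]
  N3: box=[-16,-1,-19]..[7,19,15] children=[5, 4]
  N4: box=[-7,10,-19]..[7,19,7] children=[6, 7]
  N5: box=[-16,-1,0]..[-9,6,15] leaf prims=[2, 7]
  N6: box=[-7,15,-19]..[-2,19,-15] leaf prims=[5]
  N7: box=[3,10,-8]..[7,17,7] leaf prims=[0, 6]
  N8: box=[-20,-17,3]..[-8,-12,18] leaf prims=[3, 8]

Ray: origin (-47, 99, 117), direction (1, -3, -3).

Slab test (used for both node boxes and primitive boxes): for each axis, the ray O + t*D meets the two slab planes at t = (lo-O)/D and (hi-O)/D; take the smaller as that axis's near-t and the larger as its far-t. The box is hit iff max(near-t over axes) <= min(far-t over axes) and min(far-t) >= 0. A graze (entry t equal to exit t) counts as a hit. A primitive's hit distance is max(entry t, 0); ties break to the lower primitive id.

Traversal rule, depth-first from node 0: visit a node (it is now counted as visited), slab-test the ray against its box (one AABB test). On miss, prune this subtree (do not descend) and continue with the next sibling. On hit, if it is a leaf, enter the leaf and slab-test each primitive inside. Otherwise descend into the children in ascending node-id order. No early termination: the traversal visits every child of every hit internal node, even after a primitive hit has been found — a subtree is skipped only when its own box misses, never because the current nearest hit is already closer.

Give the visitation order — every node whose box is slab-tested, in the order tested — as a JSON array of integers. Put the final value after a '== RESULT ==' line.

Walk:
N0 x:[27,66] y:[80/3,119/3] z:[97/3,136/3] -> hit [97/3,119/3], descend [1, 3]
  N1 x:[27,66] y:[37,119/3] z:[97/3,38] -> hit [37,38], descend [2, 8]
    N2 x:[45,66] y:[113/3,119/3] z:[97/3,103/3] -> miss, prune
    N8 x:[27,39] y:[37,116/3] z:[33,38] -> hit [37,38] leaf, test {P3@t=37, P8(miss)}
  N3 x:[31,54] y:[80/3,100/3] z:[34,136/3] -> miss, prune

order=[0, 1, 2, 8, 3]  |boxes|=5  |leaves|=1  hit=P3

== RESULT ==
[0, 1, 2, 8, 3]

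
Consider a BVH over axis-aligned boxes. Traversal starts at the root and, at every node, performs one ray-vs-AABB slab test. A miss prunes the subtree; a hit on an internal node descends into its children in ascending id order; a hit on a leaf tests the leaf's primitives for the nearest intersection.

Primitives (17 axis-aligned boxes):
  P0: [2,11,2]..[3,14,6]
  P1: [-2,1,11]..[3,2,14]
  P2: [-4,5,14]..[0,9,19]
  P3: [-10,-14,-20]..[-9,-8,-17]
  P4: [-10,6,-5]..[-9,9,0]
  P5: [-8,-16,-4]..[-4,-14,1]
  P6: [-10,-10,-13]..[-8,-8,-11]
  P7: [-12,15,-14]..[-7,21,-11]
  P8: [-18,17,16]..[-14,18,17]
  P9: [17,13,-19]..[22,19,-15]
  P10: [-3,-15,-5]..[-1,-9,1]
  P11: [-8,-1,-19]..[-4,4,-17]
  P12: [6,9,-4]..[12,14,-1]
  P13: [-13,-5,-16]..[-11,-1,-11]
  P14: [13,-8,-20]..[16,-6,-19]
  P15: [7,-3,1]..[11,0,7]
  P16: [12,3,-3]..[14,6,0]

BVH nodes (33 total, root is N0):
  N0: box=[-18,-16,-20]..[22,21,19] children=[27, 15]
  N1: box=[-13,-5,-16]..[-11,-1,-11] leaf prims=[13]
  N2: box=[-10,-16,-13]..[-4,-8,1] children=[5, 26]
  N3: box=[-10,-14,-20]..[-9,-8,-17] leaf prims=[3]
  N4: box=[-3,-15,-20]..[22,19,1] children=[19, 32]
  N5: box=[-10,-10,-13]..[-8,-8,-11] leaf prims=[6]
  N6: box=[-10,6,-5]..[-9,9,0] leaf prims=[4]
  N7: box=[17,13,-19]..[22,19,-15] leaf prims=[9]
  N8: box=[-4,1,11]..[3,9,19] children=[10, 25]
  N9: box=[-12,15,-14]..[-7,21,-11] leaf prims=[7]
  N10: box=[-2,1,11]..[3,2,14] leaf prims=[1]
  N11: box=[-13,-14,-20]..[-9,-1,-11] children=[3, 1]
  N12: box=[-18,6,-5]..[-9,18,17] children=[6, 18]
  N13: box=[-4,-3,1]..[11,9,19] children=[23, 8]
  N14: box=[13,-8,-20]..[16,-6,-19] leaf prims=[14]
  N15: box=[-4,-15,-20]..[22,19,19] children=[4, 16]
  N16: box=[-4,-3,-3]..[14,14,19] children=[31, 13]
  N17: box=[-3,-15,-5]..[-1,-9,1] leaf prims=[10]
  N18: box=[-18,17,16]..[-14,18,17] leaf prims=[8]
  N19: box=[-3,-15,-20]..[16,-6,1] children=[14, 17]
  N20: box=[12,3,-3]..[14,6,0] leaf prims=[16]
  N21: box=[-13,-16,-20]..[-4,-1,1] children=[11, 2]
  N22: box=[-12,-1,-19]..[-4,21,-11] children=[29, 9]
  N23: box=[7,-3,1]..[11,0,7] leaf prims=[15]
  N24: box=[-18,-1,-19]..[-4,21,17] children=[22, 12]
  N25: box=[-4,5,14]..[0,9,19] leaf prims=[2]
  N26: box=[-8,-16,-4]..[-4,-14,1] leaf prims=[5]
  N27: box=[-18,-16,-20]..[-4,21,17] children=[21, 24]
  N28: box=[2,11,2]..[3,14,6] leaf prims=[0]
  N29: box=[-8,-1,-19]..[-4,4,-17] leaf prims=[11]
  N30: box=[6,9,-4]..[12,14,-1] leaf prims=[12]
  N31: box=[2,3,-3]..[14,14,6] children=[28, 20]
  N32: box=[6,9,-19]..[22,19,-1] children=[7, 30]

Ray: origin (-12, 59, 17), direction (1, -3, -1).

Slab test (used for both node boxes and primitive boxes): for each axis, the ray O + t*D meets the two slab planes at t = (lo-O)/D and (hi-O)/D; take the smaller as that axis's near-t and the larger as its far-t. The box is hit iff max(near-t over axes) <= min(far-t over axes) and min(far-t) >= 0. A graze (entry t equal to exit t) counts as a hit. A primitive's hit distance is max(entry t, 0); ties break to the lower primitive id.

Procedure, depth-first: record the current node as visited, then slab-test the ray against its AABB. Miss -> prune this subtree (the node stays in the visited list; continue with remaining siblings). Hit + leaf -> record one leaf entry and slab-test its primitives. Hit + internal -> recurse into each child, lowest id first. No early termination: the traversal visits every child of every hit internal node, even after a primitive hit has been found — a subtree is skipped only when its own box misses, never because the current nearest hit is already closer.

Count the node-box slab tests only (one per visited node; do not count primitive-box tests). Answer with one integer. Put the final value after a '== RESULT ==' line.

Trace the traversal:
N0 x:[-6,34] y:[38/3,25] z:[-2,37] -> hit [38/3,25], descend [15, 27]
  N15 x:[8,34] y:[40/3,74/3] z:[-2,37] -> hit [40/3,74/3], descend [4, 16]
    N4 x:[9,34] y:[40/3,74/3] z:[16,37] -> hit [16,74/3], descend [19, 32]
      N19 x:[9,28] y:[65/3,74/3] z:[16,37] -> hit [65/3,74/3], descend [14, 17]
        N14 x:[25,28] y:[65/3,67/3] z:[36,37] -> miss, prune
        N17 x:[9,11] y:[68/3,74/3] z:[16,22] -> miss, prune
      N32 x:[18,34] y:[40/3,50/3] z:[18,36] -> miss, prune
    N16 x:[8,26] y:[15,62/3] z:[-2,20] -> hit [15,20], descend [13, 31]
      N13 x:[8,23] y:[50/3,62/3] z:[-2,16] -> miss, prune
      N31 x:[14,26] y:[15,56/3] z:[11,20] -> hit [15,56/3], descend [20, 28]
        N20 x:[24,26] y:[53/3,56/3] z:[17,20] -> miss, prune
        N28 x:[14,15] y:[15,16] z:[11,15] -> hit [15,15] leaf, test {P0@t=15}
  N27 x:[-6,8] y:[38/3,25] z:[0,37] -> miss, prune

Visited [0, 15, 4, 19, 14, 17, 32, 16, 13, 31, 20, 28, 27]. Tests: 13 box, 1 leaf. Nearest: P0.

== RESULT ==
13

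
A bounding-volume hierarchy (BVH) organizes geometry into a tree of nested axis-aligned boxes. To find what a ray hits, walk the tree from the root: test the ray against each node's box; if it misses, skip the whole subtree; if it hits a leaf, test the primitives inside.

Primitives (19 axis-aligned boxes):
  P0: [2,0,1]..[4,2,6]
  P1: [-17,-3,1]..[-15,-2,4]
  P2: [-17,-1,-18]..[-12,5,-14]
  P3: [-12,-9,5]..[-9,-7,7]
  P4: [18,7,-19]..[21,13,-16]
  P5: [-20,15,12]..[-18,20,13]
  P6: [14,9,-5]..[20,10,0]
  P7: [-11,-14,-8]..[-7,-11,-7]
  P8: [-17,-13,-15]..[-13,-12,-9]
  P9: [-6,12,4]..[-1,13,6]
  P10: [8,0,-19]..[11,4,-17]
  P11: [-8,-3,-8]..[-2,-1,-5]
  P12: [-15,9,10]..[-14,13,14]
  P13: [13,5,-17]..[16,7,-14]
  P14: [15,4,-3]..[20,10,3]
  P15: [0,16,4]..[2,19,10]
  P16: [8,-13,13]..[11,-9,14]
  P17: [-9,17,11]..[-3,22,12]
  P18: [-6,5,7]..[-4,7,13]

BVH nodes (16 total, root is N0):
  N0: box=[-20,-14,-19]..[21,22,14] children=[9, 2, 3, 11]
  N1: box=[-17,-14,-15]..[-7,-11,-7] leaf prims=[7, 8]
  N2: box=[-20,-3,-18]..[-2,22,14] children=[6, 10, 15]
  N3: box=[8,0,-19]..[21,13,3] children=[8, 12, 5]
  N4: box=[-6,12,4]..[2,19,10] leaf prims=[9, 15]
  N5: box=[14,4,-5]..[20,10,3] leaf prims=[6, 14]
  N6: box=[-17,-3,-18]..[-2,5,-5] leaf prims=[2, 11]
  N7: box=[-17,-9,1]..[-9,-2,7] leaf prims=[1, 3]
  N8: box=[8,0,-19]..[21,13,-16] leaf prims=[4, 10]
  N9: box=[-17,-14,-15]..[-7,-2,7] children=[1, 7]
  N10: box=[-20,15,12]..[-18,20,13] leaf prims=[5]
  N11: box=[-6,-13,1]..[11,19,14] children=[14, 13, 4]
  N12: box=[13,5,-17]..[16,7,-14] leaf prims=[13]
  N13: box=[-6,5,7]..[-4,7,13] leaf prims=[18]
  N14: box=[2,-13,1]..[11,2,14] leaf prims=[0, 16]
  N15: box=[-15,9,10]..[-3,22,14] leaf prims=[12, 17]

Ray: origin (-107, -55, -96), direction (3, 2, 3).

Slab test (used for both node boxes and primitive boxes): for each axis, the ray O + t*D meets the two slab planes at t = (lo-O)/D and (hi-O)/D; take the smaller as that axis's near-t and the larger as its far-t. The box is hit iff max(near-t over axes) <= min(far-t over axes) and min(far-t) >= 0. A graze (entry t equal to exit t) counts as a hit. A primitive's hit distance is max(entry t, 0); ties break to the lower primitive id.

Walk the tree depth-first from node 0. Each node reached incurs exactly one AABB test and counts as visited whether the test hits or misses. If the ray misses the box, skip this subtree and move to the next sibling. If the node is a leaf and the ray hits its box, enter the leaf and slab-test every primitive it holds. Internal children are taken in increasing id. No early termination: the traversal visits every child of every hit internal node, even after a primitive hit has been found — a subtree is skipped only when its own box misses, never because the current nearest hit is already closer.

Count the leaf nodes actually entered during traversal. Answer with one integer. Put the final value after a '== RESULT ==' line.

Trace the traversal:
N0 x:[29,128/3] y:[41/2,77/2] z:[77/3,110/3] -> hit [29,110/3], descend [2, 3, 9, 11]
  N2 x:[29,35] y:[26,77/2] z:[26,110/3] -> hit [29,35], descend [6, 10, 15]
    N6 x:[30,35] y:[26,30] z:[26,91/3] -> hit [30,30] leaf, test {P2(miss), P11(miss)}
    N10 x:[29,89/3] y:[35,75/2] z:[36,109/3] -> miss, prune
    N15 x:[92/3,104/3] y:[32,77/2] z:[106/3,110/3] -> miss, prune
  N3 x:[115/3,128/3] y:[55/2,34] z:[77/3,33] -> miss, prune
  N9 x:[30,100/3] y:[41/2,53/2] z:[27,103/3] -> miss, prune
  N11 x:[101/3,118/3] y:[21,37] z:[97/3,110/3] -> hit [101/3,110/3], descend [4, 13, 14]
    N4 x:[101/3,109/3] y:[67/2,37] z:[100/3,106/3] -> hit [101/3,106/3] leaf, test {P9@t=101/3, P15(miss)}
    N13 x:[101/3,103/3] y:[30,31] z:[103/3,109/3] -> miss, prune
    N14 x:[109/3,118/3] y:[21,57/2] z:[97/3,110/3] -> miss, prune

order=[0, 2, 6, 10, 15, 3, 9, 11, 4, 13, 14]  |boxes|=11  |leaves|=2  hit=P9

== RESULT ==
2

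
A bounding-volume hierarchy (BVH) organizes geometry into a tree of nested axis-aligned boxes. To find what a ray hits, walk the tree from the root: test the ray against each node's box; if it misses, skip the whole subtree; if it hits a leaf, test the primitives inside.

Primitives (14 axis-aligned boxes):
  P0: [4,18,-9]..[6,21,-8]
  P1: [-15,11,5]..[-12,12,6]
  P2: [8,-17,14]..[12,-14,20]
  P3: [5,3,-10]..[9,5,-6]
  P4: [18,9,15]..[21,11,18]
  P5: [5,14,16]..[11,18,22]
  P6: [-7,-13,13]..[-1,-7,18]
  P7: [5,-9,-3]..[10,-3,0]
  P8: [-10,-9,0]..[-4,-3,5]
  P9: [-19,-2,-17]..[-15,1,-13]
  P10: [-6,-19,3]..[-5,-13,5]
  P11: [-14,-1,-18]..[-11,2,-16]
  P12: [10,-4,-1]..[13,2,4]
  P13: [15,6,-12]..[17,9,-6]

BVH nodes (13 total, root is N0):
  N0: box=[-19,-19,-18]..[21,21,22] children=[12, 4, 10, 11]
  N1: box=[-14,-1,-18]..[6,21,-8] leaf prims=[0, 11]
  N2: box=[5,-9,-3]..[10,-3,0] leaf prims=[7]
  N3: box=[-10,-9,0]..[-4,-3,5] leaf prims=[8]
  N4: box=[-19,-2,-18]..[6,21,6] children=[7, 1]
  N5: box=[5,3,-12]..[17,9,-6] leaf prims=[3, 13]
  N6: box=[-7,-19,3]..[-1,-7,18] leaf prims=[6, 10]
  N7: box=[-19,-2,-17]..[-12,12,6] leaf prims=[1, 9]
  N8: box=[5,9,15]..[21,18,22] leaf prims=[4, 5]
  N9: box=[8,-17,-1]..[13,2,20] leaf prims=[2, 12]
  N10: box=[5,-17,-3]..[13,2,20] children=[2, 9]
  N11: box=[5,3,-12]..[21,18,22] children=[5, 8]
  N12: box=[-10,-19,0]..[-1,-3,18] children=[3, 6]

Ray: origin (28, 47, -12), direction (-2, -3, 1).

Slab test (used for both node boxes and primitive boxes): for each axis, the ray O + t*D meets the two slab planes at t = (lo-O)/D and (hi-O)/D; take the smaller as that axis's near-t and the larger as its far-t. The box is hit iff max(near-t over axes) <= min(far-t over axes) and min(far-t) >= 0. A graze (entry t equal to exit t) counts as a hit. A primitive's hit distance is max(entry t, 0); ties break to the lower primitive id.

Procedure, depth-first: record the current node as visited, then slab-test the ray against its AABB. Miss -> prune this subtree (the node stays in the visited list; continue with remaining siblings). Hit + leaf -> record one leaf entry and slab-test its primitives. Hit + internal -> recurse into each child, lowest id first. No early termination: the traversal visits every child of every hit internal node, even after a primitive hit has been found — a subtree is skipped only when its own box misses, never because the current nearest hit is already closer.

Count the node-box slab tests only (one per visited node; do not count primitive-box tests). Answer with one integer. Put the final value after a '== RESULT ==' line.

Traverse from the root:
N0 x:[7/2,47/2] y:[26/3,22] z:[-6,34] -> hit [26/3,22], descend [4, 10, 11, 12]
  N4 x:[11,47/2] y:[26/3,49/3] z:[-6,18] -> hit [11,49/3], descend [1, 7]
    N1 x:[11,21] y:[26/3,16] z:[-6,4] -> miss, prune
    N7 x:[20,47/2] y:[35/3,49/3] z:[-5,18] -> miss, prune
  N10 x:[15/2,23/2] y:[15,64/3] z:[9,32] -> miss, prune
  N11 x:[7/2,23/2] y:[29/3,44/3] z:[0,34] -> hit [29/3,23/2], descend [5, 8]
    N5 x:[11/2,23/2] y:[38/3,44/3] z:[0,6] -> miss, prune
    N8 x:[7/2,23/2] y:[29/3,38/3] z:[27,34] -> miss, prune
  N12 x:[29/2,19] y:[50/3,22] z:[12,30] -> hit [50/3,19], descend [3, 6]
    N3 x:[16,19] y:[50/3,56/3] z:[12,17] -> hit [50/3,17] leaf, test {P8@t=50/3}
    N6 x:[29/2,35/2] y:[18,22] z:[15,30] -> miss, prune

order=[0, 4, 1, 7, 10, 11, 5, 8, 12, 3, 6]  |boxes|=11  |leaves|=1  hit=P8

== RESULT ==
11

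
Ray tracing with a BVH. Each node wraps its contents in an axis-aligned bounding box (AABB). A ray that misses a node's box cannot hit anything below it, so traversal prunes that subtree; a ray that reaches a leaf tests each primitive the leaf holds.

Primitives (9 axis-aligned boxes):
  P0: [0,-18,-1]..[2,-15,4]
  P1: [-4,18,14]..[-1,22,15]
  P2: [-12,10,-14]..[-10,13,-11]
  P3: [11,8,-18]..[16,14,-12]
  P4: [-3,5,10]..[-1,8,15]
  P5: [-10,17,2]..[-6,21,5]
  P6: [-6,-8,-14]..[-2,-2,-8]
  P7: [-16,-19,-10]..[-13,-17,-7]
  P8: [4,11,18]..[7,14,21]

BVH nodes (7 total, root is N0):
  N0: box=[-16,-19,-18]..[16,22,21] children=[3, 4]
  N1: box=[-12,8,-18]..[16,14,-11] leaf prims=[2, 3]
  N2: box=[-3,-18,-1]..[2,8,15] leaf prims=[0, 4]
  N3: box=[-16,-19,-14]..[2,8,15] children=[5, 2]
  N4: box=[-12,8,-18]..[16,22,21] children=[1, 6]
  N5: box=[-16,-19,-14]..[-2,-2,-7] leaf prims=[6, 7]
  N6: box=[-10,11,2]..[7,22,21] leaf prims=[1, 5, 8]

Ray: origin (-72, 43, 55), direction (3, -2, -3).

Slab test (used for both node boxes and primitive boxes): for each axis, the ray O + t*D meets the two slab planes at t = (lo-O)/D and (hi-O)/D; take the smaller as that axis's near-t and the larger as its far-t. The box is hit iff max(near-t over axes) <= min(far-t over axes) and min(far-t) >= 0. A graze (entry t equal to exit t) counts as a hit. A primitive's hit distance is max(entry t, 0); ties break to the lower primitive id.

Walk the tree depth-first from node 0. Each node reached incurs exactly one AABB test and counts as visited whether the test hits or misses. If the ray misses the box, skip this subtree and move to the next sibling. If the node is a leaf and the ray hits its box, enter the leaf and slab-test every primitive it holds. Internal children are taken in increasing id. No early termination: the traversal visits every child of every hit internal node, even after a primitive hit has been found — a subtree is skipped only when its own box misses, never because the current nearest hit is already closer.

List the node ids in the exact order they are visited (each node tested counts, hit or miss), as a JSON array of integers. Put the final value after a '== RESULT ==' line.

Trace the traversal:
N0 x:[56/3,88/3] y:[21/2,31] z:[34/3,73/3] -> hit [56/3,73/3], descend [3, 4]
  N3 x:[56/3,74/3] y:[35/2,31] z:[40/3,23] -> hit [56/3,23], descend [2, 5]
    N2 x:[23,74/3] y:[35/2,61/2] z:[40/3,56/3] -> miss, prune
    N5 x:[56/3,70/3] y:[45/2,31] z:[62/3,23] -> hit [45/2,23] leaf, test {P6@t=45/2, P7(miss)}
  N4 x:[20,88/3] y:[21/2,35/2] z:[34/3,73/3] -> miss, prune

5 AABB tests over nodes [0, 3, 2, 5, 4]; 1 leaf entered; closest P6.

== RESULT ==
[0, 3, 2, 5, 4]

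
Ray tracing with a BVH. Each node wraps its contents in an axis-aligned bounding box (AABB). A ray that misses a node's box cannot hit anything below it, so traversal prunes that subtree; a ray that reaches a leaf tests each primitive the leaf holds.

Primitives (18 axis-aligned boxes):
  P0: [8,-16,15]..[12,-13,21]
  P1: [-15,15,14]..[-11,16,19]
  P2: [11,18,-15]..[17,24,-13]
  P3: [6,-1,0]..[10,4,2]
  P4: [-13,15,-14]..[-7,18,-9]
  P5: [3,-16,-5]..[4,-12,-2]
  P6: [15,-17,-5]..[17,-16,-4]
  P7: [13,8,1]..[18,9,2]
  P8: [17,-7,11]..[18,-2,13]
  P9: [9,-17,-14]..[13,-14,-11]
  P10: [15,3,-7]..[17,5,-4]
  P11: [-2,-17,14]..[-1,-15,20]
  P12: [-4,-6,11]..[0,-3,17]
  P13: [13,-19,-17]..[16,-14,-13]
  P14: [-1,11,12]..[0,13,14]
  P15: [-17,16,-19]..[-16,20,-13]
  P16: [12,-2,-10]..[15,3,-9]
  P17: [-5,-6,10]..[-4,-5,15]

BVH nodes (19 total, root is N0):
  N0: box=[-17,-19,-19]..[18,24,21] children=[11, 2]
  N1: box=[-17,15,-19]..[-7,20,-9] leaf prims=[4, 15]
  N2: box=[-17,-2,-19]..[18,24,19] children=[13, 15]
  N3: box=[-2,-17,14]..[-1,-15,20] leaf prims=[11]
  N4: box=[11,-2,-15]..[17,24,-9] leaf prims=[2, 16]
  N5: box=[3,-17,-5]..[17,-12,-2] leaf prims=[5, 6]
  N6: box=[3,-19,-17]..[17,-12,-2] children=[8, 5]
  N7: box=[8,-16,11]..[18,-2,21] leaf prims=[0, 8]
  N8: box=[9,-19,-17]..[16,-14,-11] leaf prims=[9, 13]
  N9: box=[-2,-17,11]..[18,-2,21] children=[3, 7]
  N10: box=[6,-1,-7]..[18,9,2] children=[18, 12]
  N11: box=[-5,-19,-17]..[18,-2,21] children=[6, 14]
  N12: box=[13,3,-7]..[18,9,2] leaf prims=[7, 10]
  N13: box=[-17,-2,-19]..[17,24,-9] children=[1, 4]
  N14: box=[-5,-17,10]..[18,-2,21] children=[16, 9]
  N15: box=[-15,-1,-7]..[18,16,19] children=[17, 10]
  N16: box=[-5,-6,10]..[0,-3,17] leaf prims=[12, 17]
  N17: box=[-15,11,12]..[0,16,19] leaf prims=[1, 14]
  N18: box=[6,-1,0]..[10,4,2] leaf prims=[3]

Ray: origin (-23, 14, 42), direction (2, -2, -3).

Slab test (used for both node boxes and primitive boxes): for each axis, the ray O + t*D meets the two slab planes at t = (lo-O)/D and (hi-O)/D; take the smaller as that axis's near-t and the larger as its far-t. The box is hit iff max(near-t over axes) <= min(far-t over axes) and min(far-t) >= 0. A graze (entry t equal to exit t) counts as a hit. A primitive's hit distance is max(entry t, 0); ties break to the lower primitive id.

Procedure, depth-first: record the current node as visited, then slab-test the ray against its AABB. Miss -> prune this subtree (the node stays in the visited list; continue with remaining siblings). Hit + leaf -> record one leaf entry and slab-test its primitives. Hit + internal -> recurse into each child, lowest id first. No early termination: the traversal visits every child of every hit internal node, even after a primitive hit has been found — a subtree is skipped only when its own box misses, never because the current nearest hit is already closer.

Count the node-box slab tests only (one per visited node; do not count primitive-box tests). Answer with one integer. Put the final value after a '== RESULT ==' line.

Trace the traversal:
N0 x:[3,41/2] y:[-5,33/2] z:[7,61/3] -> hit [7,33/2], descend [2, 11]
  N2 x:[3,41/2] y:[-5,8] z:[23/3,61/3] -> hit [23/3,8], descend [13, 15]
    N13 x:[3,20] y:[-5,8] z:[17,61/3] -> miss, prune
    N15 x:[4,41/2] y:[-1,15/2] z:[23/3,49/3] -> miss, prune
  N11 x:[9,41/2] y:[8,33/2] z:[7,59/3] -> hit [9,33/2], descend [6, 14]
    N6 x:[13,20] y:[13,33/2] z:[44/3,59/3] -> hit [44/3,33/2], descend [5, 8]
      N5 x:[13,20] y:[13,31/2] z:[44/3,47/3] -> hit [44/3,31/2] leaf, test {P5(miss), P6(miss)}
      N8 x:[16,39/2] y:[14,33/2] z:[53/3,59/3] -> miss, prune
    N14 x:[9,41/2] y:[8,31/2] z:[7,32/3] -> hit [9,32/3], descend [9, 16]
      N9 x:[21/2,41/2] y:[8,31/2] z:[7,31/3] -> miss, prune
      N16 x:[9,23/2] y:[17/2,10] z:[25/3,32/3] -> hit [9,10] leaf, test {P12@t=19/2, P17@t=19/2}

order=[0, 2, 13, 15, 11, 6, 5, 8, 14, 9, 16]  |boxes|=11  |leaves|=2  hit=P12

== RESULT ==
11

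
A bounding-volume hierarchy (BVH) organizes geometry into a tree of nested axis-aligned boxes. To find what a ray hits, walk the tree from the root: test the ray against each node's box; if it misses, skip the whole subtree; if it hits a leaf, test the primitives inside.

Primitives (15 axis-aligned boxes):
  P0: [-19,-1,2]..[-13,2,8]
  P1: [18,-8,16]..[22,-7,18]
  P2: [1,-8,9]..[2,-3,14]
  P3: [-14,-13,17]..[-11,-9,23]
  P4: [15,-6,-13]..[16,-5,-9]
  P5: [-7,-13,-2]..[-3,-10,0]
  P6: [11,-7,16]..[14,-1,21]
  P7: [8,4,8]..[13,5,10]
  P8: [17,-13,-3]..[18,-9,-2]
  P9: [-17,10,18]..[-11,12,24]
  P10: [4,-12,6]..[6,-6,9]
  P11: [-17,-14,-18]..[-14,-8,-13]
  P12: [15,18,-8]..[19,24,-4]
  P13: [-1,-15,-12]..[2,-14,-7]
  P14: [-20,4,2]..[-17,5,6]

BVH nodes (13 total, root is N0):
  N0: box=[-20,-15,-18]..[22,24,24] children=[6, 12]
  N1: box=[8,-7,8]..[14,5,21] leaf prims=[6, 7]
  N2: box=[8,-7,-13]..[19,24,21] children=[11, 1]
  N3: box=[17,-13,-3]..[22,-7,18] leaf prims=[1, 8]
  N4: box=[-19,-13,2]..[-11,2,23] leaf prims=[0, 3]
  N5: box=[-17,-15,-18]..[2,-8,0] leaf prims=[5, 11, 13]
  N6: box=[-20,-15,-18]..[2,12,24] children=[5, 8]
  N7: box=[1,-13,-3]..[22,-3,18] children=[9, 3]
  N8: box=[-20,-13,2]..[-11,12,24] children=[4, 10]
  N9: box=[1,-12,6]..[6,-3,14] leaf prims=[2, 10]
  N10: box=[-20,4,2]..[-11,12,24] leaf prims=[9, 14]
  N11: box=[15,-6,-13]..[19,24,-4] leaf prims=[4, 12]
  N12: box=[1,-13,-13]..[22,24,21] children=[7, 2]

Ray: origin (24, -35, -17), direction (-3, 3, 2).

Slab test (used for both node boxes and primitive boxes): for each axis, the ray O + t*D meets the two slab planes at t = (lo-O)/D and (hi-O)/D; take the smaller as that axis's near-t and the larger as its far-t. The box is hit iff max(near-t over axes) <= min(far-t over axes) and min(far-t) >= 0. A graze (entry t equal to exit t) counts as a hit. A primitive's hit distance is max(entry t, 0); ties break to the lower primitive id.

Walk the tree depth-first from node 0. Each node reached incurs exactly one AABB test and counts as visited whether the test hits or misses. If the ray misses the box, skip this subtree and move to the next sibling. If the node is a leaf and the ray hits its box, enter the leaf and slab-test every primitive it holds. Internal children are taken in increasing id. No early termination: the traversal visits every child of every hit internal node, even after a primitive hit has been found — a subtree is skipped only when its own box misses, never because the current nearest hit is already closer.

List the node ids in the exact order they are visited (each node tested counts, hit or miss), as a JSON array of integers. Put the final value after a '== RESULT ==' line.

Trace the traversal:
N0 x:[2/3,44/3] y:[20/3,59/3] z:[-1/2,41/2] -> hit [20/3,44/3], descend [6, 12]
  N6 x:[22/3,44/3] y:[20/3,47/3] z:[-1/2,41/2] -> hit [22/3,44/3], descend [5, 8]
    N5 x:[22/3,41/3] y:[20/3,9] z:[-1/2,17/2] -> hit [22/3,17/2] leaf, test {P5(miss), P11(miss), P13(miss)}
    N8 x:[35/3,44/3] y:[22/3,47/3] z:[19/2,41/2] -> hit [35/3,44/3], descend [4, 10]
      N4 x:[35/3,43/3] y:[22/3,37/3] z:[19/2,20] -> hit [35/3,37/3] leaf, test {P0@t=37/3, P3(miss)}
      N10 x:[35/3,44/3] y:[13,47/3] z:[19/2,41/2] -> hit [13,44/3] leaf, test {P9(miss), P14(miss)}
  N12 x:[2/3,23/3] y:[22/3,59/3] z:[2,19] -> hit [22/3,23/3], descend [2, 7]
    N2 x:[5/3,16/3] y:[28/3,59/3] z:[2,19] -> miss, prune
    N7 x:[2/3,23/3] y:[22/3,32/3] z:[7,35/2] -> hit [22/3,23/3], descend [3, 9]
      N3 x:[2/3,7/3] y:[22/3,28/3] z:[7,35/2] -> miss, prune
      N9 x:[6,23/3] y:[23/3,32/3] z:[23/2,31/2] -> miss, prune

Visited [0, 6, 5, 8, 4, 10, 12, 2, 7, 3, 9]. Tests: 11 box, 3 leaf. Nearest: P0.

== RESULT ==
[0, 6, 5, 8, 4, 10, 12, 2, 7, 3, 9]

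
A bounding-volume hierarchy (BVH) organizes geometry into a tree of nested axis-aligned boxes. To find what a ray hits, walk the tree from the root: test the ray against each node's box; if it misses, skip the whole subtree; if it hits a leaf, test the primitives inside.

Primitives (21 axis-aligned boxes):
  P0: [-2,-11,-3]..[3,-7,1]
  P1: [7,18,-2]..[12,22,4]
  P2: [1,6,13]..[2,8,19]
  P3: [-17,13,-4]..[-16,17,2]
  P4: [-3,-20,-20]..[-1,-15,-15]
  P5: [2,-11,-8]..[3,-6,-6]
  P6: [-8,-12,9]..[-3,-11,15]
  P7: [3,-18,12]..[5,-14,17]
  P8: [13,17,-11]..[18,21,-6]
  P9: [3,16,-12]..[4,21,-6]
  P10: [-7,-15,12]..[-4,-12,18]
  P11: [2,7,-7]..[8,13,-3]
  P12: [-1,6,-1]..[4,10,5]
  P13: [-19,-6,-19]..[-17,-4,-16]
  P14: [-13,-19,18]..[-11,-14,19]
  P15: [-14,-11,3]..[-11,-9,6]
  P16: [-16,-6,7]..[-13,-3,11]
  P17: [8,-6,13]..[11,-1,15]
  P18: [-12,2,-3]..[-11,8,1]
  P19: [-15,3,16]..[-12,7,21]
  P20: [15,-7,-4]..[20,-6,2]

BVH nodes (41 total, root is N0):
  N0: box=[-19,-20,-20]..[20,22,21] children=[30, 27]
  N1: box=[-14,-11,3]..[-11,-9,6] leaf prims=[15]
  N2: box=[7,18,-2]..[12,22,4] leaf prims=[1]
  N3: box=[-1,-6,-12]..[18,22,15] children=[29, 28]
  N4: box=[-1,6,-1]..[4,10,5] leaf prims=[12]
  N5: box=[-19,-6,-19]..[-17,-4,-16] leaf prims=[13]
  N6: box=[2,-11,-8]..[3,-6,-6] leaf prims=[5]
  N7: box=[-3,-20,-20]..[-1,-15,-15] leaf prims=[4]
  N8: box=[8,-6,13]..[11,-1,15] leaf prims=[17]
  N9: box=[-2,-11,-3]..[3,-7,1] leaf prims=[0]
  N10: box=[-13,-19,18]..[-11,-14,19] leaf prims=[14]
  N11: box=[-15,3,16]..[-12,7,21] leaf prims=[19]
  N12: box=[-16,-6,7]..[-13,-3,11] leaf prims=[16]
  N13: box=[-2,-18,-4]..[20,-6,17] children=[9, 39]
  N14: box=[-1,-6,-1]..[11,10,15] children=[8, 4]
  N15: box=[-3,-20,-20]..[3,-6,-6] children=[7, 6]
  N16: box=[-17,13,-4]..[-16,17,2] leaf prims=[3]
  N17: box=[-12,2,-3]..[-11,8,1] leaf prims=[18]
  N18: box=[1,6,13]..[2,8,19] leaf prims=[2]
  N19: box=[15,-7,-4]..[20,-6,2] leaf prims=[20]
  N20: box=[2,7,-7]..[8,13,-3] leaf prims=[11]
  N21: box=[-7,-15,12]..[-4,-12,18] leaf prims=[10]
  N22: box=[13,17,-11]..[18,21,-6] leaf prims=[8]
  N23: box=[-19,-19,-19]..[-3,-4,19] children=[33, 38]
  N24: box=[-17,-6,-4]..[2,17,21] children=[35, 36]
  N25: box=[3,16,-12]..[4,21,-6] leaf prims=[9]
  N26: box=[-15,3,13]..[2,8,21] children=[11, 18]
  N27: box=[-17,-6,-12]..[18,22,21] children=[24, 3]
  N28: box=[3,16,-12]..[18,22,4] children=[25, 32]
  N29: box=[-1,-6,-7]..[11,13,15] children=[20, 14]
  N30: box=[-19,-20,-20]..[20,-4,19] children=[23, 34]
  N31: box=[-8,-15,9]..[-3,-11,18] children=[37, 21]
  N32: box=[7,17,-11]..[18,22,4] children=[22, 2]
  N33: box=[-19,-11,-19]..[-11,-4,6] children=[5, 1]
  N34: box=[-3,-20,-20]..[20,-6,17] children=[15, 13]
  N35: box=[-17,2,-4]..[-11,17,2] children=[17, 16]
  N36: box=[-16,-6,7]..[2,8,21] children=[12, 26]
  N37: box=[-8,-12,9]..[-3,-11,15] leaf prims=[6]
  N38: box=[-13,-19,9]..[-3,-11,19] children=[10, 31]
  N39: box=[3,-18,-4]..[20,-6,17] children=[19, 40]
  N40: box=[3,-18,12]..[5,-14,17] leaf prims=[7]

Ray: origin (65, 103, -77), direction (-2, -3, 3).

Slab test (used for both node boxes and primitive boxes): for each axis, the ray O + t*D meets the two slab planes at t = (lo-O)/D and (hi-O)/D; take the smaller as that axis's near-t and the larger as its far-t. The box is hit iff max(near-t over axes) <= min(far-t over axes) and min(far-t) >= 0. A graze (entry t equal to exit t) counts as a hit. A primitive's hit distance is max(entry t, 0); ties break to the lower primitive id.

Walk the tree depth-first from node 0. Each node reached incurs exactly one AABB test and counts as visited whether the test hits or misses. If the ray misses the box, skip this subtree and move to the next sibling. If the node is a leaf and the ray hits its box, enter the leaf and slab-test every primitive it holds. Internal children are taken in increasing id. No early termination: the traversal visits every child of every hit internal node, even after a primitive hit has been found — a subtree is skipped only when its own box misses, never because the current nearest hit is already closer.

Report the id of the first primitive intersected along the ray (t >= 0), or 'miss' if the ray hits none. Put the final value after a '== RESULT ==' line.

Trace the traversal:
N0 x:[45/2,42] y:[27,41] z:[19,98/3] -> hit [27,98/3], descend [27, 30]
  N27 x:[47/2,41] y:[27,109/3] z:[65/3,98/3] -> hit [27,98/3], descend [3, 24]
    N3 x:[47/2,33] y:[27,109/3] z:[65/3,92/3] -> hit [27,92/3], descend [28, 29]
      N28 x:[47/2,31] y:[27,29] z:[65/3,27] -> hit [27,27], descend [25, 32]
        N25 x:[61/2,31] y:[82/3,29] z:[65/3,71/3] -> miss, prune
        N32 x:[47/2,29] y:[27,86/3] z:[22,27] -> hit [27,27], descend [2, 22]
          N2 x:[53/2,29] y:[27,85/3] z:[25,27] -> hit [27,27] leaf, test {P1@t=27}
          N22 x:[47/2,26] y:[82/3,86/3] z:[22,71/3] -> miss, prune
      N29 x:[27,33] y:[30,109/3] z:[70/3,92/3] -> hit [30,92/3], descend [14, 20]
        N14 x:[27,33] y:[31,109/3] z:[76/3,92/3] -> miss, prune
        N20 x:[57/2,63/2] y:[30,32] z:[70/3,74/3] -> miss, prune
    N24 x:[63/2,41] y:[86/3,109/3] z:[73/3,98/3] -> hit [63/2,98/3], descend [35, 36]
      N35 x:[38,41] y:[86/3,101/3] z:[73/3,79/3] -> miss, prune
      N36 x:[63/2,81/2] y:[95/3,109/3] z:[28,98/3] -> hit [95/3,98/3], descend [12, 26]
        N12 x:[39,81/2] y:[106/3,109/3] z:[28,88/3] -> miss, prune
        N26 x:[63/2,40] y:[95/3,100/3] z:[30,98/3] -> hit [95/3,98/3], descend [11, 18]
          N11 x:[77/2,40] y:[32,100/3] z:[31,98/3] -> miss, prune
          N18 x:[63/2,32] y:[95/3,97/3] z:[30,32] -> hit [95/3,32] leaf, test {P2@t=95/3}
  N30 x:[45/2,42] y:[107/3,41] z:[19,32] -> miss, prune

Summary -> nodes [0, 27, 3, 28, 25, 32, 2, 22, 29, 14, 20, 24, 35, 36, 12, 26, 11, 18, 30]; box-tests=19; leaf-entries=2; first=P1

== RESULT ==
1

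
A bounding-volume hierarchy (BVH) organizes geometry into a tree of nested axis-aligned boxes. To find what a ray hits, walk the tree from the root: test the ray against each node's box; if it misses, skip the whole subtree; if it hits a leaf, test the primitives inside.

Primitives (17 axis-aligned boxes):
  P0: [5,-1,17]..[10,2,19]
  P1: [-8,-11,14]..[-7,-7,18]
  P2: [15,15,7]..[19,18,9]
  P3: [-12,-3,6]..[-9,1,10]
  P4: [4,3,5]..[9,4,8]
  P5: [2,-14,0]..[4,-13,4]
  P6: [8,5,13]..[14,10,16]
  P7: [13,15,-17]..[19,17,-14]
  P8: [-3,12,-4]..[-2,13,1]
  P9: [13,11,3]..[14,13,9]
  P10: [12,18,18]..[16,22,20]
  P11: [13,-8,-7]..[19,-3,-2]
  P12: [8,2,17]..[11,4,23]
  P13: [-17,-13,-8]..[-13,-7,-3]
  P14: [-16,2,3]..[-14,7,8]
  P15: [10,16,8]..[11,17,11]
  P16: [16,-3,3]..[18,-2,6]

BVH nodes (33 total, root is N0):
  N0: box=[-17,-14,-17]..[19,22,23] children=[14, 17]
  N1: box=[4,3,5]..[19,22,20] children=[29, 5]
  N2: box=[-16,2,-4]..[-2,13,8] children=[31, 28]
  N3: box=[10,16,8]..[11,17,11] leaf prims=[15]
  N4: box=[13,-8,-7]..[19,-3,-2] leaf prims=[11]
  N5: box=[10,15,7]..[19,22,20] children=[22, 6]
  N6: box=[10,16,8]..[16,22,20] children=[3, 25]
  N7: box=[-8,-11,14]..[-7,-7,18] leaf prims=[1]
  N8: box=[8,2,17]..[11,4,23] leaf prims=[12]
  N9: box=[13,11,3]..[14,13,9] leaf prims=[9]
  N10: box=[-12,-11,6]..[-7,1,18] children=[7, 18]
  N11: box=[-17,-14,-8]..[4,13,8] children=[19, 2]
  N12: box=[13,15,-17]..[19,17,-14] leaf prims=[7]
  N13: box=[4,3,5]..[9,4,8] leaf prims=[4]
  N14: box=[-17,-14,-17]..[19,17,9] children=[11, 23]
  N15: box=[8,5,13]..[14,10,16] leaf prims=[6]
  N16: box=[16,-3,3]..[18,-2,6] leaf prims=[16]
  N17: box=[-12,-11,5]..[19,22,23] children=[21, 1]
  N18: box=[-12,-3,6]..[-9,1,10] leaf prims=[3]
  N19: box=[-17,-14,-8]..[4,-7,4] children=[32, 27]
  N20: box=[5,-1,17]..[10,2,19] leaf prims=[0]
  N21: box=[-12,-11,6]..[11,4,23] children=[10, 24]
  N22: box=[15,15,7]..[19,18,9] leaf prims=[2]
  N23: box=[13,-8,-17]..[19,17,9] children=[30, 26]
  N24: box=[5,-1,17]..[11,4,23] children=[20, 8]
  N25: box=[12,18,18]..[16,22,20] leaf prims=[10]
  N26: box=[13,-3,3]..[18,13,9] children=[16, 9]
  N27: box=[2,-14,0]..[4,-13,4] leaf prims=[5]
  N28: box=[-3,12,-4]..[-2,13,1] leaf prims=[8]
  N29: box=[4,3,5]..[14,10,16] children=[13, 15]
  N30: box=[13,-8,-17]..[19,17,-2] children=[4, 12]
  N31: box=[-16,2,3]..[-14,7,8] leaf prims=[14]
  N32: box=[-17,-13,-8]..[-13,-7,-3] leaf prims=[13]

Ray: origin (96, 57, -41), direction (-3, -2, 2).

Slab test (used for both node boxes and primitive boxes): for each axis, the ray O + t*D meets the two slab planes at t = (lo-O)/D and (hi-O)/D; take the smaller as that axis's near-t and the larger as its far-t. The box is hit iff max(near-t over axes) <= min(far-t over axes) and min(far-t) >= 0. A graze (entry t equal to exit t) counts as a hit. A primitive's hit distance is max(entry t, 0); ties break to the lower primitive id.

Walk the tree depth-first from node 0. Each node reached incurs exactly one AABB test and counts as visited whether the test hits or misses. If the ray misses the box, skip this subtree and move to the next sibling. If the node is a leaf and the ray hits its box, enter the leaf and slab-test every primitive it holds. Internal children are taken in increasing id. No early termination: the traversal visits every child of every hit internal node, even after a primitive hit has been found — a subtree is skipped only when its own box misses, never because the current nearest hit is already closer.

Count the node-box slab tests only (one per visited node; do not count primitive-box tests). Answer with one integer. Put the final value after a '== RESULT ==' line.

Trace the traversal:
N0 x:[77/3,113/3] y:[35/2,71/2] z:[12,32] -> hit [77/3,32], descend [14, 17]
  N14 x:[77/3,113/3] y:[20,71/2] z:[12,25] -> miss, prune
  N17 x:[77/3,36] y:[35/2,34] z:[23,32] -> hit [77/3,32], descend [1, 21]
    N1 x:[77/3,92/3] y:[35/2,27] z:[23,61/2] -> hit [77/3,27], descend [5, 29]
      N5 x:[77/3,86/3] y:[35/2,21] z:[24,61/2] -> miss, prune
      N29 x:[82/3,92/3] y:[47/2,27] z:[23,57/2] -> miss, prune
    N21 x:[85/3,36] y:[53/2,34] z:[47/2,32] -> hit [85/3,32], descend [10, 24]
      N10 x:[103/3,36] y:[28,34] z:[47/2,59/2] -> miss, prune
      N24 x:[85/3,91/3] y:[53/2,29] z:[29,32] -> hit [29,29], descend [8, 20]
        N8 x:[85/3,88/3] y:[53/2,55/2] z:[29,32] -> miss, prune
        N20 x:[86/3,91/3] y:[55/2,29] z:[29,30] -> hit [29,29] leaf, test {P0@t=29}

Visited [0, 14, 17, 1, 5, 29, 21, 10, 24, 8, 20]. Tests: 11 box, 1 leaf. Nearest: P0.

== RESULT ==
11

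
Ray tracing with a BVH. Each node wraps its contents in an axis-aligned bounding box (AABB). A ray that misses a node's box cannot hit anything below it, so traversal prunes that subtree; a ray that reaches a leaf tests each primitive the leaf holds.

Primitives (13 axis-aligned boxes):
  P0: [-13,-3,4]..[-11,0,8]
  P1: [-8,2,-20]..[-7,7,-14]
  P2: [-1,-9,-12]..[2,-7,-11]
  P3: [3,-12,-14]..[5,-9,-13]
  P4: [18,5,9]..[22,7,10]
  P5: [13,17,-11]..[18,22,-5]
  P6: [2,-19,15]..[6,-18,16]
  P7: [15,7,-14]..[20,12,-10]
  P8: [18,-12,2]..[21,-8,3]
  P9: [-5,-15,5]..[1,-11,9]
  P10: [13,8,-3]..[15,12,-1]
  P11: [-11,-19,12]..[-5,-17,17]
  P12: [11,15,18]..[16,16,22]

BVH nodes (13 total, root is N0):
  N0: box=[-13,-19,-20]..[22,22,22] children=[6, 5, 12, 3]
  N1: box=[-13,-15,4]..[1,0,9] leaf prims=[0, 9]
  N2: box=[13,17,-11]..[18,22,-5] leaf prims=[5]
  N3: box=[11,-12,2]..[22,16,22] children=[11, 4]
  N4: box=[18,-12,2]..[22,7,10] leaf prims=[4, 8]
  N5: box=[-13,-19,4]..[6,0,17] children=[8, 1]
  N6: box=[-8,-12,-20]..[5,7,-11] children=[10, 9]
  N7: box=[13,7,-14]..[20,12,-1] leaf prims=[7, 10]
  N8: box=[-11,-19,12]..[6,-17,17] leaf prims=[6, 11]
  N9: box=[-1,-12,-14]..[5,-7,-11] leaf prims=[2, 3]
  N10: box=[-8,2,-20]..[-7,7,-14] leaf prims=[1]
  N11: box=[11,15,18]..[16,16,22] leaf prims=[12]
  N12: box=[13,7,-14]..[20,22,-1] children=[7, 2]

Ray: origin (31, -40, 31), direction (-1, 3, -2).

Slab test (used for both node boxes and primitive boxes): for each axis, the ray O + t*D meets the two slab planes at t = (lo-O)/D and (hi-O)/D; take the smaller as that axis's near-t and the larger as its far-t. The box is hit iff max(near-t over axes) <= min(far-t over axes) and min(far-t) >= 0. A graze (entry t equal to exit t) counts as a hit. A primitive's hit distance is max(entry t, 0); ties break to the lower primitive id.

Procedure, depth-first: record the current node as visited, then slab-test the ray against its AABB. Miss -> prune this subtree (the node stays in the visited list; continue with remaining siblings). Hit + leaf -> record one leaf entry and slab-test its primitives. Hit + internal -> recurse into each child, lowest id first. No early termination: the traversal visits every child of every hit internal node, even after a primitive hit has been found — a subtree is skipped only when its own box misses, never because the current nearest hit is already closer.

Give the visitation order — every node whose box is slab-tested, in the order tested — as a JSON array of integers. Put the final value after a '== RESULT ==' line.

Walk:
N0 x:[9,44] y:[7,62/3] z:[9/2,51/2] -> hit [9,62/3], descend [3, 5, 6, 12]
  N3 x:[9,20] y:[28/3,56/3] z:[9/2,29/2] -> hit [28/3,29/2], descend [4, 11]
    N4 x:[9,13] y:[28/3,47/3] z:[21/2,29/2] -> hit [21/2,13] leaf, test {P4(miss), P8(miss)}
    N11 x:[15,20] y:[55/3,56/3] z:[9/2,13/2] -> miss, prune
  N5 x:[25,44] y:[7,40/3] z:[7,27/2] -> miss, prune
  N6 x:[26,39] y:[28/3,47/3] z:[21,51/2] -> miss, prune
  N12 x:[11,18] y:[47/3,62/3] z:[16,45/2] -> hit [16,18], descend [2, 7]
    N2 x:[13,18] y:[19,62/3] z:[18,21] -> miss, prune
    N7 x:[11,18] y:[47/3,52/3] z:[16,45/2] -> hit [16,52/3] leaf, test {P7(miss), P10@t=16}

9 AABB tests over nodes [0, 3, 4, 11, 5, 6, 12, 2, 7]; 2 leaves entered; closest P10.

== RESULT ==
[0, 3, 4, 11, 5, 6, 12, 2, 7]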